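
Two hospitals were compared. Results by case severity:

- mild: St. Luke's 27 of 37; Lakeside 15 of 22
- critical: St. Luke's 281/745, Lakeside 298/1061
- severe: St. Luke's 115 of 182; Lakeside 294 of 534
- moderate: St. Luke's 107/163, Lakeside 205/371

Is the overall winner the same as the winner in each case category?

Yes

Mild: St. Luke's 27/37 = 73.0%, Lakeside 15/22 = 68.2% → St. Luke's
Critical: St. Luke's 281/745 = 37.7%, Lakeside 298/1061 = 28.1% → St. Luke's
Severe: St. Luke's 115/182 = 63.2%, Lakeside 294/534 = 55.1% → St. Luke's
Moderate: St. Luke's 107/163 = 65.6%, Lakeside 205/371 = 55.3% → St. Luke's
Overall: St. Luke's 530/1127 = 47.0%, Lakeside 812/1988 = 40.8% → St. Luke's
St. Luke's wins overall and in every case group — no reversal.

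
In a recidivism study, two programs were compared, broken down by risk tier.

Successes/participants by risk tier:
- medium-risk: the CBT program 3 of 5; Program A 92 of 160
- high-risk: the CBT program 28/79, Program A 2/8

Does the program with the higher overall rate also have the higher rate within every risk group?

Medium-risk: the CBT program 3/5 = 60.0%, Program A 92/160 = 57.5% → the CBT program
High-risk: the CBT program 28/79 = 35.4%, Program A 2/8 = 25.0% → the CBT program
Overall: the CBT program 31/84 = 36.9%, Program A 94/168 = 56.0% → Program A
The CBT program wins each risk group but Program A wins overall — the comparison reverses. The CBT program's participants skew toward high-risk, which has a lower base rate.

No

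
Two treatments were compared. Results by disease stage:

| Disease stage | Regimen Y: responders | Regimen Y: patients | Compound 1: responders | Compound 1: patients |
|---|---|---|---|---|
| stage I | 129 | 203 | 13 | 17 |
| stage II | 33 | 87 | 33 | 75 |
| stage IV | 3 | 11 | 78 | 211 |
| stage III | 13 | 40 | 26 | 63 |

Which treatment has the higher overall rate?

Stage I: Regimen Y 129/203 = 63.5%, Compound 1 13/17 = 76.5% → Compound 1
Stage II: Regimen Y 33/87 = 37.9%, Compound 1 33/75 = 44.0% → Compound 1
Stage IV: Regimen Y 3/11 = 27.3%, Compound 1 78/211 = 37.0% → Compound 1
Stage III: Regimen Y 13/40 = 32.5%, Compound 1 26/63 = 41.3% → Compound 1
Overall: Regimen Y 178/341 = 52.2%, Compound 1 150/366 = 41.0% → Regimen Y
(Compound 1 wins every disease group but Regimen Y wins overall — Compound 1's patients skew toward the low-rate stage IV group.)

Regimen Y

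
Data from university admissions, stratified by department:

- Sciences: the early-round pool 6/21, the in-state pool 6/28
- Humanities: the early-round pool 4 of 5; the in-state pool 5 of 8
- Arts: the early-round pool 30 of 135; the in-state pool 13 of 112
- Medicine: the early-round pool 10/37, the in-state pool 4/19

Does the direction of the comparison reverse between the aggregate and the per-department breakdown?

No

Sciences: the early-round pool 6/21 = 28.6%, the in-state pool 6/28 = 21.4% → the early-round pool
Humanities: the early-round pool 4/5 = 80.0%, the in-state pool 5/8 = 62.5% → the early-round pool
Arts: the early-round pool 30/135 = 22.2%, the in-state pool 13/112 = 11.6% → the early-round pool
Medicine: the early-round pool 10/37 = 27.0%, the in-state pool 4/19 = 21.1% → the early-round pool
Overall: the early-round pool 50/198 = 25.3%, the in-state pool 28/167 = 16.8% → the early-round pool
The early-round pool wins overall and in every department group — no reversal.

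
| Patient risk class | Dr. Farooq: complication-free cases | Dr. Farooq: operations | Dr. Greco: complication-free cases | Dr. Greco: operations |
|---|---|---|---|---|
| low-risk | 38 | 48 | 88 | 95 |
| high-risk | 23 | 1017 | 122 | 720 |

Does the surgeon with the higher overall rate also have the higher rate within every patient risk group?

Yes

Low-risk: Dr. Farooq 38/48 = 79.2%, Dr. Greco 88/95 = 92.6% → Dr. Greco
High-risk: Dr. Farooq 23/1017 = 2.3%, Dr. Greco 122/720 = 16.9% → Dr. Greco
Overall: Dr. Farooq 61/1065 = 5.7%, Dr. Greco 210/815 = 25.8% → Dr. Greco
Dr. Greco wins overall and in every patient risk group — no reversal.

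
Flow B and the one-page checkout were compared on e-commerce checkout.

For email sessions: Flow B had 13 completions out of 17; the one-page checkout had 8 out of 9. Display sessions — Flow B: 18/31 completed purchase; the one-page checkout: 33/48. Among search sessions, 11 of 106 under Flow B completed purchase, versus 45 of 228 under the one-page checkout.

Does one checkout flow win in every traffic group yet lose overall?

Email: Flow B 13/17 = 76.5%, the one-page checkout 8/9 = 88.9% → the one-page checkout
Display: Flow B 18/31 = 58.1%, the one-page checkout 33/48 = 68.8% → the one-page checkout
Search: Flow B 11/106 = 10.4%, the one-page checkout 45/228 = 19.7% → the one-page checkout
Overall: Flow B 42/154 = 27.3%, the one-page checkout 86/285 = 30.2% → the one-page checkout
The one-page checkout wins overall and in every traffic group — no reversal.

No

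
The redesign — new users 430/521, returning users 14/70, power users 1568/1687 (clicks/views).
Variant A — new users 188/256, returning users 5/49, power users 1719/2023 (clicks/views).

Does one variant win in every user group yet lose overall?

New users: the redesign 430/521 = 82.5%, Variant A 188/256 = 73.4% → the redesign
Returning users: the redesign 14/70 = 20.0%, Variant A 5/49 = 10.2% → the redesign
Power users: the redesign 1568/1687 = 92.9%, Variant A 1719/2023 = 85.0% → the redesign
Overall: the redesign 2012/2278 = 88.3%, Variant A 1912/2328 = 82.1% → the redesign
The redesign wins overall and in every user group — no reversal.

No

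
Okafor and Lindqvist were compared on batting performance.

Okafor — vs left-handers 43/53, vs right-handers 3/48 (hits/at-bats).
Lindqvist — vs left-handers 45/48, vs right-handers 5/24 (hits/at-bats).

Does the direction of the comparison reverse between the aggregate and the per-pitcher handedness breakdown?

No

Vs left-handers: Okafor 43/53 = 81.1%, Lindqvist 45/48 = 93.8% → Lindqvist
Vs right-handers: Okafor 3/48 = 6.2%, Lindqvist 5/24 = 20.8% → Lindqvist
Overall: Okafor 46/101 = 45.5%, Lindqvist 50/72 = 69.4% → Lindqvist
Lindqvist wins overall and in every pitcher group — no reversal.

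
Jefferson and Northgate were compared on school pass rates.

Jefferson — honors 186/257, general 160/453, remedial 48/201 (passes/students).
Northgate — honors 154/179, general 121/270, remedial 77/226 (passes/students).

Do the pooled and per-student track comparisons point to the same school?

Honors: Jefferson 186/257 = 72.4%, Northgate 154/179 = 86.0% → Northgate
General: Jefferson 160/453 = 35.3%, Northgate 121/270 = 44.8% → Northgate
Remedial: Jefferson 48/201 = 23.9%, Northgate 77/226 = 34.1% → Northgate
Overall: Jefferson 394/911 = 43.2%, Northgate 352/675 = 52.1% → Northgate
Northgate wins overall and in every student group — no reversal.

Yes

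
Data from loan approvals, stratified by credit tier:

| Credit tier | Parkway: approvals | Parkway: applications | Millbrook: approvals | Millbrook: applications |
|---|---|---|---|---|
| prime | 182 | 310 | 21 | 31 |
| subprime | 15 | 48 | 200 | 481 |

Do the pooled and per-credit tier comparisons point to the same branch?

Prime: Parkway 182/310 = 58.7%, Millbrook 21/31 = 67.7% → Millbrook
Subprime: Parkway 15/48 = 31.2%, Millbrook 200/481 = 41.6% → Millbrook
Overall: Parkway 197/358 = 55.0%, Millbrook 221/512 = 43.2% → Parkway
Millbrook wins each credit group but Parkway wins overall — the comparison reverses. Millbrook's applications skew toward subprime, which has a lower base rate.

No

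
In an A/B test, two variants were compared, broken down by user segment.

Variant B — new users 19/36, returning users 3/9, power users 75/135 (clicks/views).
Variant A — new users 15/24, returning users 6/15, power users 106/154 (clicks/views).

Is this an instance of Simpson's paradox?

No

New users: Variant B 19/36 = 52.8%, Variant A 15/24 = 62.5% → Variant A
Returning users: Variant B 3/9 = 33.3%, Variant A 6/15 = 40.0% → Variant A
Power users: Variant B 75/135 = 55.6%, Variant A 106/154 = 68.8% → Variant A
Overall: Variant B 97/180 = 53.9%, Variant A 127/193 = 65.8% → Variant A
Variant A wins overall and in every user group — no reversal.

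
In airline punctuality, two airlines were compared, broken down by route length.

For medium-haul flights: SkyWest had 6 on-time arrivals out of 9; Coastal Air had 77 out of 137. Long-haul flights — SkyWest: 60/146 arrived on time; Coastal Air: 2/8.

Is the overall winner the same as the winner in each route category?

Medium-haul: SkyWest 6/9 = 66.7%, Coastal Air 77/137 = 56.2% → SkyWest
Long-haul: SkyWest 60/146 = 41.1%, Coastal Air 2/8 = 25.0% → SkyWest
Overall: SkyWest 66/155 = 42.6%, Coastal Air 79/145 = 54.5% → Coastal Air
SkyWest wins each route group but Coastal Air wins overall — the comparison reverses. SkyWest's flights skew toward long-haul, which has a lower base rate.

No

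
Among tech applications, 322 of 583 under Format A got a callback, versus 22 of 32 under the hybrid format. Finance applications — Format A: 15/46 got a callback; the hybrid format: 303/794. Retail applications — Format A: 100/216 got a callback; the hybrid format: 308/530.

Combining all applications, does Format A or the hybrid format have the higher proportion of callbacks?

Format A

Tech: Format A 322/583 = 55.2%, the hybrid format 22/32 = 68.8% → the hybrid format
Finance: Format A 15/46 = 32.6%, the hybrid format 303/794 = 38.2% → the hybrid format
Retail: Format A 100/216 = 46.3%, the hybrid format 308/530 = 58.1% → the hybrid format
Overall: Format A 437/845 = 51.7%, the hybrid format 633/1356 = 46.7% → Format A
(The hybrid format wins every industry group but Format A wins overall — the hybrid format's applications skew toward the low-rate finance group.)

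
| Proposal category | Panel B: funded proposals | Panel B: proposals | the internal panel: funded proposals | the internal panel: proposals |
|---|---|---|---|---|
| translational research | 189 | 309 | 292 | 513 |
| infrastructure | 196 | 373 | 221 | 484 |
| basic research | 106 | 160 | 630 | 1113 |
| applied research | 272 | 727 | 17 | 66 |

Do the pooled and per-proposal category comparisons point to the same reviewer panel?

Translational research: Panel B 189/309 = 61.2%, the internal panel 292/513 = 56.9% → Panel B
Infrastructure: Panel B 196/373 = 52.5%, the internal panel 221/484 = 45.7% → Panel B
Basic research: Panel B 106/160 = 66.2%, the internal panel 630/1113 = 56.6% → Panel B
Applied research: Panel B 272/727 = 37.4%, the internal panel 17/66 = 25.8% → Panel B
Overall: Panel B 763/1569 = 48.6%, the internal panel 1160/2176 = 53.3% → the internal panel
Panel B wins each proposal group but the internal panel wins overall — the comparison reverses. Panel B's proposals skew toward applied research, which has a lower base rate.

No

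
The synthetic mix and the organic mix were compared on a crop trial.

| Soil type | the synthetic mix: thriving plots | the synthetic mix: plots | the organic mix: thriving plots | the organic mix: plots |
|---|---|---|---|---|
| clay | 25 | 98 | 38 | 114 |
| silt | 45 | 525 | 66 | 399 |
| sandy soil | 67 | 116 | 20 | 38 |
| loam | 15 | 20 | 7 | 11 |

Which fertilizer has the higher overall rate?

Clay: the synthetic mix 25/98 = 25.5%, the organic mix 38/114 = 33.3% → the organic mix
Silt: the synthetic mix 45/525 = 8.6%, the organic mix 66/399 = 16.5% → the organic mix
Sandy soil: the synthetic mix 67/116 = 57.8%, the organic mix 20/38 = 52.6% → the synthetic mix
Loam: the synthetic mix 15/20 = 75.0%, the organic mix 7/11 = 63.6% → the synthetic mix
Overall: the synthetic mix 152/759 = 20.0%, the organic mix 131/562 = 23.3% → the organic mix
(Neither sweeps every soil group, but the organic mix has the higher pooled rate.)

the organic mix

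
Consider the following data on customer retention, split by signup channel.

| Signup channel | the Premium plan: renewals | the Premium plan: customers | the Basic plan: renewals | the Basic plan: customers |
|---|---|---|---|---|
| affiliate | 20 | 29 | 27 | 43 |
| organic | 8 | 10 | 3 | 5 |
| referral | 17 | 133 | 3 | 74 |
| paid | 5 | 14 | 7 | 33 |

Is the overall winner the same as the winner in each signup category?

Yes

Affiliate: the Premium plan 20/29 = 69.0%, the Basic plan 27/43 = 62.8% → the Premium plan
Organic: the Premium plan 8/10 = 80.0%, the Basic plan 3/5 = 60.0% → the Premium plan
Referral: the Premium plan 17/133 = 12.8%, the Basic plan 3/74 = 4.1% → the Premium plan
Paid: the Premium plan 5/14 = 35.7%, the Basic plan 7/33 = 21.2% → the Premium plan
Overall: the Premium plan 50/186 = 26.9%, the Basic plan 40/155 = 25.8% → the Premium plan
The Premium plan wins overall and in every signup group — no reversal.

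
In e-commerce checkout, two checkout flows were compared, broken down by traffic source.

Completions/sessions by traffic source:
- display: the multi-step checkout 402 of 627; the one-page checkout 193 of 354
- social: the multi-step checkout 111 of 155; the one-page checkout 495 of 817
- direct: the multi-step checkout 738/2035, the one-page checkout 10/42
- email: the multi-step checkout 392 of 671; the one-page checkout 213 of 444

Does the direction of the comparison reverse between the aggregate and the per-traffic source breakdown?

Yes

Display: the multi-step checkout 402/627 = 64.1%, the one-page checkout 193/354 = 54.5% → the multi-step checkout
Social: the multi-step checkout 111/155 = 71.6%, the one-page checkout 495/817 = 60.6% → the multi-step checkout
Direct: the multi-step checkout 738/2035 = 36.3%, the one-page checkout 10/42 = 23.8% → the multi-step checkout
Email: the multi-step checkout 392/671 = 58.4%, the one-page checkout 213/444 = 48.0% → the multi-step checkout
Overall: the multi-step checkout 1643/3488 = 47.1%, the one-page checkout 911/1657 = 55.0% → the one-page checkout
The multi-step checkout wins each traffic group but the one-page checkout wins overall — the comparison reverses. The multi-step checkout's sessions skew toward direct, which has a lower base rate.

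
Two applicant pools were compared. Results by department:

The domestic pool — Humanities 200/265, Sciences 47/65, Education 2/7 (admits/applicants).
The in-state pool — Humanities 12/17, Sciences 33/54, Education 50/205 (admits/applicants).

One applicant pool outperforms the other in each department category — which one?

the domestic pool

Humanities: the domestic pool 200/265 = 75.5%, the in-state pool 12/17 = 70.6% → the domestic pool
Sciences: the domestic pool 47/65 = 72.3%, the in-state pool 33/54 = 61.1% → the domestic pool
Education: the domestic pool 2/7 = 28.6%, the in-state pool 50/205 = 24.4% → the domestic pool
The domestic pool has the higher rate in all 3 groups.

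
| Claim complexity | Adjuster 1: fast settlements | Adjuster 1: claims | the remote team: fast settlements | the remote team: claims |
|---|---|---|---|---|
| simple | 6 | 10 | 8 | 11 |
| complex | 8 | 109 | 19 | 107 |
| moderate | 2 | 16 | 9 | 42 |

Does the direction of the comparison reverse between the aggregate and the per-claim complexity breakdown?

No

Simple: Adjuster 1 6/10 = 60.0%, the remote team 8/11 = 72.7% → the remote team
Complex: Adjuster 1 8/109 = 7.3%, the remote team 19/107 = 17.8% → the remote team
Moderate: Adjuster 1 2/16 = 12.5%, the remote team 9/42 = 21.4% → the remote team
Overall: Adjuster 1 16/135 = 11.9%, the remote team 36/160 = 22.5% → the remote team
The remote team wins overall and in every claim group — no reversal.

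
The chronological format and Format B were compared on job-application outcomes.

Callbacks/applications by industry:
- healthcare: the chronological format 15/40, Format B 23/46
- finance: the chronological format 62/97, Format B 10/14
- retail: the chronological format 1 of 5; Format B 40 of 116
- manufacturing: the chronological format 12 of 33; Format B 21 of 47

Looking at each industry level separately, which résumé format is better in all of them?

Format B

Healthcare: the chronological format 15/40 = 37.5%, Format B 23/46 = 50.0% → Format B
Finance: the chronological format 62/97 = 63.9%, Format B 10/14 = 71.4% → Format B
Retail: the chronological format 1/5 = 20.0%, Format B 40/116 = 34.5% → Format B
Manufacturing: the chronological format 12/33 = 36.4%, Format B 21/47 = 44.7% → Format B
Format B has the higher rate in all 4 groups.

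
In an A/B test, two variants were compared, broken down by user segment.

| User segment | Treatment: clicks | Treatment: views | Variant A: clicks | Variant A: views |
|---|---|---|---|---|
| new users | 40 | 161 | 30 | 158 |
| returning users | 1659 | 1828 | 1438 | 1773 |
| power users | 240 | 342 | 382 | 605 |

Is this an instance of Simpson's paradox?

New users: Treatment 40/161 = 24.8%, Variant A 30/158 = 19.0% → Treatment
Returning users: Treatment 1659/1828 = 90.8%, Variant A 1438/1773 = 81.1% → Treatment
Power users: Treatment 240/342 = 70.2%, Variant A 382/605 = 63.1% → Treatment
Overall: Treatment 1939/2331 = 83.2%, Variant A 1850/2536 = 72.9% → Treatment
Treatment wins overall and in every user group — no reversal.

No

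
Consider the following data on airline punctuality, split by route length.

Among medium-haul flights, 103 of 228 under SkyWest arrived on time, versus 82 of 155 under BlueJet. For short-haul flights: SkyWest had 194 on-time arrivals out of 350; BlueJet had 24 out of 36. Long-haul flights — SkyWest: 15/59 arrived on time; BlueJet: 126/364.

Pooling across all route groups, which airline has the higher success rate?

SkyWest

Medium-haul: SkyWest 103/228 = 45.2%, BlueJet 82/155 = 52.9% → BlueJet
Short-haul: SkyWest 194/350 = 55.4%, BlueJet 24/36 = 66.7% → BlueJet
Long-haul: SkyWest 15/59 = 25.4%, BlueJet 126/364 = 34.6% → BlueJet
Overall: SkyWest 312/637 = 49.0%, BlueJet 232/555 = 41.8% → SkyWest
(BlueJet wins every route group but SkyWest wins overall — BlueJet's flights skew toward the low-rate long-haul group.)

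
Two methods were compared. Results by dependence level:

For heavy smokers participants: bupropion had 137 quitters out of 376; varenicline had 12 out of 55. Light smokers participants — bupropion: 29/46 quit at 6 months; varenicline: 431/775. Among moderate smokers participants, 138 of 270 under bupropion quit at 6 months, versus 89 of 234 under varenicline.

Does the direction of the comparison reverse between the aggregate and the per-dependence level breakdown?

Yes

Heavy smokers: bupropion 137/376 = 36.4%, varenicline 12/55 = 21.8% → bupropion
Light smokers: bupropion 29/46 = 63.0%, varenicline 431/775 = 55.6% → bupropion
Moderate smokers: bupropion 138/270 = 51.1%, varenicline 89/234 = 38.0% → bupropion
Overall: bupropion 304/692 = 43.9%, varenicline 532/1064 = 50.0% → varenicline
Bupropion wins each dependence group but varenicline wins overall — the comparison reverses. Bupropion's participants skew toward heavy smokers, which has a lower base rate.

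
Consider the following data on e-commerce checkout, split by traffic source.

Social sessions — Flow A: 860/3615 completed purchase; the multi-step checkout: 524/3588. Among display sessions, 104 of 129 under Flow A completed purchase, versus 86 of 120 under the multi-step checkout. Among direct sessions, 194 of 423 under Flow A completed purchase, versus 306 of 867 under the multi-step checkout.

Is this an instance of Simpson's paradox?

No

Social: Flow A 860/3615 = 23.8%, the multi-step checkout 524/3588 = 14.6% → Flow A
Display: Flow A 104/129 = 80.6%, the multi-step checkout 86/120 = 71.7% → Flow A
Direct: Flow A 194/423 = 45.9%, the multi-step checkout 306/867 = 35.3% → Flow A
Overall: Flow A 1158/4167 = 27.8%, the multi-step checkout 916/4575 = 20.0% → Flow A
Flow A wins overall and in every traffic group — no reversal.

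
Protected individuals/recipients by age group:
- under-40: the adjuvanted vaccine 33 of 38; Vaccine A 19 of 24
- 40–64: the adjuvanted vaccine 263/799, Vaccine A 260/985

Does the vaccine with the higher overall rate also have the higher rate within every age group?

Yes

Under-40: the adjuvanted vaccine 33/38 = 86.8%, Vaccine A 19/24 = 79.2% → the adjuvanted vaccine
40–64: the adjuvanted vaccine 263/799 = 32.9%, Vaccine A 260/985 = 26.4% → the adjuvanted vaccine
Overall: the adjuvanted vaccine 296/837 = 35.4%, Vaccine A 279/1009 = 27.7% → the adjuvanted vaccine
The adjuvanted vaccine wins overall and in every age group — no reversal.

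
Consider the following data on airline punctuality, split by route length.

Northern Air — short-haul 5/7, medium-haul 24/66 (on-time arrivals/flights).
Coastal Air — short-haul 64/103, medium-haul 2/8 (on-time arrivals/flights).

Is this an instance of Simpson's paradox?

Short-haul: Northern Air 5/7 = 71.4%, Coastal Air 64/103 = 62.1% → Northern Air
Medium-haul: Northern Air 24/66 = 36.4%, Coastal Air 2/8 = 25.0% → Northern Air
Overall: Northern Air 29/73 = 39.7%, Coastal Air 66/111 = 59.5% → Coastal Air
Northern Air wins each route group but Coastal Air wins overall — the comparison reverses. Northern Air's flights skew toward medium-haul, which has a lower base rate.

Yes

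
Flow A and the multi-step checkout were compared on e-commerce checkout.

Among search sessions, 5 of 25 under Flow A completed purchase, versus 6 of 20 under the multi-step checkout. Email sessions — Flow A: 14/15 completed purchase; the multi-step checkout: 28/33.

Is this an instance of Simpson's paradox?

No

Search: Flow A 5/25 = 20.0%, the multi-step checkout 6/20 = 30.0% → the multi-step checkout
Email: Flow A 14/15 = 93.3%, the multi-step checkout 28/33 = 84.8% → Flow A
Overall: Flow A 19/40 = 47.5%, the multi-step checkout 34/53 = 64.2% → the multi-step checkout
Neither sweeps: Flow A wins 1 of 2 groups, the multi-step checkout wins 1. The multi-step checkout wins overall but not every group — no Simpson reversal.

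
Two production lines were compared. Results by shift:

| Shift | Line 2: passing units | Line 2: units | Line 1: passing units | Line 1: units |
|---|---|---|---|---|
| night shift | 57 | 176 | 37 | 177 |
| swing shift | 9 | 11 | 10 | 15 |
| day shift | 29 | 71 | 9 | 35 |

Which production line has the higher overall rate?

Night shift: Line 2 57/176 = 32.4%, Line 1 37/177 = 20.9% → Line 2
Swing shift: Line 2 9/11 = 81.8%, Line 1 10/15 = 66.7% → Line 2
Day shift: Line 2 29/71 = 40.8%, Line 1 9/35 = 25.7% → Line 2
Overall: Line 2 95/258 = 36.8%, Line 1 56/227 = 24.7% → Line 2

Line 2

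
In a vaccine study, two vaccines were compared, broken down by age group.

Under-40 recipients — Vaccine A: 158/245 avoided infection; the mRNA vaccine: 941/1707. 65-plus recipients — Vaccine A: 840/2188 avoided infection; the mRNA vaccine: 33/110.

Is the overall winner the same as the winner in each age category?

Under-40: Vaccine A 158/245 = 64.5%, the mRNA vaccine 941/1707 = 55.1% → Vaccine A
65-plus: Vaccine A 840/2188 = 38.4%, the mRNA vaccine 33/110 = 30.0% → Vaccine A
Overall: Vaccine A 998/2433 = 41.0%, the mRNA vaccine 974/1817 = 53.6% → the mRNA vaccine
Vaccine A wins each age group but the mRNA vaccine wins overall — the comparison reverses. Vaccine A's recipients skew toward 65-plus, which has a lower base rate.

No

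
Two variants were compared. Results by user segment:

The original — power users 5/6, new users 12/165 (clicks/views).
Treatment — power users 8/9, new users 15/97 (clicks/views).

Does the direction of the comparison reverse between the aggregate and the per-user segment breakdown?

Power users: the original 5/6 = 83.3%, Treatment 8/9 = 88.9% → Treatment
New users: the original 12/165 = 7.3%, Treatment 15/97 = 15.5% → Treatment
Overall: the original 17/171 = 9.9%, Treatment 23/106 = 21.7% → Treatment
Treatment wins overall and in every user group — no reversal.

No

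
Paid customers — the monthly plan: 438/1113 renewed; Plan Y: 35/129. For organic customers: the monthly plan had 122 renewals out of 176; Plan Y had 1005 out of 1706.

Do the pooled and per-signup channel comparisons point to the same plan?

Paid: the monthly plan 438/1113 = 39.4%, Plan Y 35/129 = 27.1% → the monthly plan
Organic: the monthly plan 122/176 = 69.3%, Plan Y 1005/1706 = 58.9% → the monthly plan
Overall: the monthly plan 560/1289 = 43.4%, Plan Y 1040/1835 = 56.7% → Plan Y
The monthly plan wins each signup group but Plan Y wins overall — the comparison reverses. The monthly plan's customers skew toward paid, which has a lower base rate.

No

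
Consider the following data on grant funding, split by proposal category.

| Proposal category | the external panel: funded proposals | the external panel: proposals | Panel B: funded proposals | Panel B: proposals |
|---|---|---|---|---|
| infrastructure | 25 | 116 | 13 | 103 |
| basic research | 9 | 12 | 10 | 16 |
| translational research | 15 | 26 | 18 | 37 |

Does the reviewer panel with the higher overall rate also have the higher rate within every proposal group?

Infrastructure: the external panel 25/116 = 21.6%, Panel B 13/103 = 12.6% → the external panel
Basic research: the external panel 9/12 = 75.0%, Panel B 10/16 = 62.5% → the external panel
Translational research: the external panel 15/26 = 57.7%, Panel B 18/37 = 48.6% → the external panel
Overall: the external panel 49/154 = 31.8%, Panel B 41/156 = 26.3% → the external panel
The external panel wins overall and in every proposal group — no reversal.

Yes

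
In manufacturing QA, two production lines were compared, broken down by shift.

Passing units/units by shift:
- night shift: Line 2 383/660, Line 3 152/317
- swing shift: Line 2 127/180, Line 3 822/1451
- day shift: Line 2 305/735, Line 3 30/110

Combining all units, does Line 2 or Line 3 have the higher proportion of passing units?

Line 3

Night shift: Line 2 383/660 = 58.0%, Line 3 152/317 = 47.9% → Line 2
Swing shift: Line 2 127/180 = 70.6%, Line 3 822/1451 = 56.7% → Line 2
Day shift: Line 2 305/735 = 41.5%, Line 3 30/110 = 27.3% → Line 2
Overall: Line 2 815/1575 = 51.7%, Line 3 1004/1878 = 53.5% → Line 3
(Line 2 wins every shift group but Line 3 wins overall — Line 2's units skew toward the low-rate day shift group.)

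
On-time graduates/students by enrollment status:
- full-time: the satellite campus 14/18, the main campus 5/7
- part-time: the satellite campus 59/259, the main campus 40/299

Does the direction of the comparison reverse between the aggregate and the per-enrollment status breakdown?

No

Full-time: the satellite campus 14/18 = 77.8%, the main campus 5/7 = 71.4% → the satellite campus
Part-time: the satellite campus 59/259 = 22.8%, the main campus 40/299 = 13.4% → the satellite campus
Overall: the satellite campus 73/277 = 26.4%, the main campus 45/306 = 14.7% → the satellite campus
The satellite campus wins overall and in every enrollment group — no reversal.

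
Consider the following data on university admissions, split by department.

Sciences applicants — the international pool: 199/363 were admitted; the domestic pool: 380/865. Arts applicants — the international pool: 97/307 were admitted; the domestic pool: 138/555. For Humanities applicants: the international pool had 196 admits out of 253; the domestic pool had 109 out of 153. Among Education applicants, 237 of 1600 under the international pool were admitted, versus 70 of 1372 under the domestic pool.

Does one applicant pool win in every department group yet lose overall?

Sciences: the international pool 199/363 = 54.8%, the domestic pool 380/865 = 43.9% → the international pool
Arts: the international pool 97/307 = 31.6%, the domestic pool 138/555 = 24.9% → the international pool
Humanities: the international pool 196/253 = 77.5%, the domestic pool 109/153 = 71.2% → the international pool
Education: the international pool 237/1600 = 14.8%, the domestic pool 70/1372 = 5.1% → the international pool
Overall: the international pool 729/2523 = 28.9%, the domestic pool 697/2945 = 23.7% → the international pool
The international pool wins overall and in every department group — no reversal.

No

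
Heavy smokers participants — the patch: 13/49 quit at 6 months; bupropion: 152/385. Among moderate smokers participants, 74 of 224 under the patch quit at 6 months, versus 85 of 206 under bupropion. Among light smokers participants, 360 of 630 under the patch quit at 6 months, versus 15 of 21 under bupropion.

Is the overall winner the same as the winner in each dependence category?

No

Heavy smokers: the patch 13/49 = 26.5%, bupropion 152/385 = 39.5% → bupropion
Moderate smokers: the patch 74/224 = 33.0%, bupropion 85/206 = 41.3% → bupropion
Light smokers: the patch 360/630 = 57.1%, bupropion 15/21 = 71.4% → bupropion
Overall: the patch 447/903 = 49.5%, bupropion 252/612 = 41.2% → the patch
Bupropion wins each dependence group but the patch wins overall — the comparison reverses. Bupropion's participants skew toward heavy smokers, which has a lower base rate.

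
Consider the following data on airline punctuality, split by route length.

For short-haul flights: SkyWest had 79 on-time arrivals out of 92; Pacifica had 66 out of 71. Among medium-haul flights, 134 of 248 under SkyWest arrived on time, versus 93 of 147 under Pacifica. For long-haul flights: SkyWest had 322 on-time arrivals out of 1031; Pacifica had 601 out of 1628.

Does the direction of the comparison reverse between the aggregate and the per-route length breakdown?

No

Short-haul: SkyWest 79/92 = 85.9%, Pacifica 66/71 = 93.0% → Pacifica
Medium-haul: SkyWest 134/248 = 54.0%, Pacifica 93/147 = 63.3% → Pacifica
Long-haul: SkyWest 322/1031 = 31.2%, Pacifica 601/1628 = 36.9% → Pacifica
Overall: SkyWest 535/1371 = 39.0%, Pacifica 760/1846 = 41.2% → Pacifica
Pacifica wins overall and in every route group — no reversal.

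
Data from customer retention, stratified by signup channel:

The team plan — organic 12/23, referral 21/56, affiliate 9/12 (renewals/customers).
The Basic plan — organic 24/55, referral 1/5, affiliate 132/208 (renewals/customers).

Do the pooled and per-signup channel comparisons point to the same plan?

Organic: the team plan 12/23 = 52.2%, the Basic plan 24/55 = 43.6% → the team plan
Referral: the team plan 21/56 = 37.5%, the Basic plan 1/5 = 20.0% → the team plan
Affiliate: the team plan 9/12 = 75.0%, the Basic plan 132/208 = 63.5% → the team plan
Overall: the team plan 42/91 = 46.2%, the Basic plan 157/268 = 58.6% → the Basic plan
The team plan wins each signup group but the Basic plan wins overall — the comparison reverses. The team plan's customers skew toward referral, which has a lower base rate.

No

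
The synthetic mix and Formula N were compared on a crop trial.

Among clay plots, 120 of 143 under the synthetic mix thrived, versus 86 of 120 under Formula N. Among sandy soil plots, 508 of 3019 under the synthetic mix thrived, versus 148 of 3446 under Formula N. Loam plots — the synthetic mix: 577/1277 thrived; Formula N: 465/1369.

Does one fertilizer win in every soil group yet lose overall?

Clay: the synthetic mix 120/143 = 83.9%, Formula N 86/120 = 71.7% → the synthetic mix
Sandy soil: the synthetic mix 508/3019 = 16.8%, Formula N 148/3446 = 4.3% → the synthetic mix
Loam: the synthetic mix 577/1277 = 45.2%, Formula N 465/1369 = 34.0% → the synthetic mix
Overall: the synthetic mix 1205/4439 = 27.1%, Formula N 699/4935 = 14.2% → the synthetic mix
The synthetic mix wins overall and in every soil group — no reversal.

No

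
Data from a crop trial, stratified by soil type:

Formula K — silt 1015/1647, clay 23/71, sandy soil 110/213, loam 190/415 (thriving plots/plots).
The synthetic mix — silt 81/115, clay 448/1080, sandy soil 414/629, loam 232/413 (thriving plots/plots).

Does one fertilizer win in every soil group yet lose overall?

Silt: Formula K 1015/1647 = 61.6%, the synthetic mix 81/115 = 70.4% → the synthetic mix
Clay: Formula K 23/71 = 32.4%, the synthetic mix 448/1080 = 41.5% → the synthetic mix
Sandy soil: Formula K 110/213 = 51.6%, the synthetic mix 414/629 = 65.8% → the synthetic mix
Loam: Formula K 190/415 = 45.8%, the synthetic mix 232/413 = 56.2% → the synthetic mix
Overall: Formula K 1338/2346 = 57.0%, the synthetic mix 1175/2237 = 52.5% → Formula K
The synthetic mix wins each soil group but Formula K wins overall — the comparison reverses. The synthetic mix's plots skew toward clay, which has a lower base rate.

Yes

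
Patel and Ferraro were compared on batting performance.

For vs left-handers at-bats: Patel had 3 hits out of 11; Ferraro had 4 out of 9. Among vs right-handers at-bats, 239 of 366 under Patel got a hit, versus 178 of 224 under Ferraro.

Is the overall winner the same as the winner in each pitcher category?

Vs left-handers: Patel 3/11 = 27.3%, Ferraro 4/9 = 44.4% → Ferraro
Vs right-handers: Patel 239/366 = 65.3%, Ferraro 178/224 = 79.5% → Ferraro
Overall: Patel 242/377 = 64.2%, Ferraro 182/233 = 78.1% → Ferraro
Ferraro wins overall and in every pitcher group — no reversal.

Yes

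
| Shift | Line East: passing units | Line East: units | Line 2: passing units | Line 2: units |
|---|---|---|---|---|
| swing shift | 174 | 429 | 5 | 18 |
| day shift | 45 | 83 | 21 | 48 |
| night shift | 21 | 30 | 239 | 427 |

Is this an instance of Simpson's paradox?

Swing shift: Line East 174/429 = 40.6%, Line 2 5/18 = 27.8% → Line East
Day shift: Line East 45/83 = 54.2%, Line 2 21/48 = 43.8% → Line East
Night shift: Line East 21/30 = 70.0%, Line 2 239/427 = 56.0% → Line East
Overall: Line East 240/542 = 44.3%, Line 2 265/493 = 53.8% → Line 2
Line East wins each shift group but Line 2 wins overall — the comparison reverses. Line East's units skew toward swing shift, which has a lower base rate.

Yes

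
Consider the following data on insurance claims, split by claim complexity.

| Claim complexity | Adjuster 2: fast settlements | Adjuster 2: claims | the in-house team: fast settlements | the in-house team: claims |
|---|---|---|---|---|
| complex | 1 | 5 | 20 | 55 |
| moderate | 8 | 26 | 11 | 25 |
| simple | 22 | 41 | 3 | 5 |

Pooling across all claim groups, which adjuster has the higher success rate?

Complex: Adjuster 2 1/5 = 20.0%, the in-house team 20/55 = 36.4% → the in-house team
Moderate: Adjuster 2 8/26 = 30.8%, the in-house team 11/25 = 44.0% → the in-house team
Simple: Adjuster 2 22/41 = 53.7%, the in-house team 3/5 = 60.0% → the in-house team
Overall: Adjuster 2 31/72 = 43.1%, the in-house team 34/85 = 40.0% → Adjuster 2
(The in-house team wins every claim group but Adjuster 2 wins overall — the in-house team's claims skew toward the low-rate complex group.)

Adjuster 2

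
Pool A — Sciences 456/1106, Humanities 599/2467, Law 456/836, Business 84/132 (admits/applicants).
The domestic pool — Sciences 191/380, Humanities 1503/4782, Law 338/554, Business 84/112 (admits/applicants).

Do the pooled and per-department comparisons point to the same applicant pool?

Sciences: Pool A 456/1106 = 41.2%, the domestic pool 191/380 = 50.3% → the domestic pool
Humanities: Pool A 599/2467 = 24.3%, the domestic pool 1503/4782 = 31.4% → the domestic pool
Law: Pool A 456/836 = 54.5%, the domestic pool 338/554 = 61.0% → the domestic pool
Business: Pool A 84/132 = 63.6%, the domestic pool 84/112 = 75.0% → the domestic pool
Overall: Pool A 1595/4541 = 35.1%, the domestic pool 2116/5828 = 36.3% → the domestic pool
The domestic pool wins overall and in every department group — no reversal.

Yes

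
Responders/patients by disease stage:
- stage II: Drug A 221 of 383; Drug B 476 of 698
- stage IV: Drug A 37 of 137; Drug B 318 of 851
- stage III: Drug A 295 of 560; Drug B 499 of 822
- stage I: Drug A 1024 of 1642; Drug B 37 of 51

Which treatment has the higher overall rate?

Stage II: Drug A 221/383 = 57.7%, Drug B 476/698 = 68.2% → Drug B
Stage IV: Drug A 37/137 = 27.0%, Drug B 318/851 = 37.4% → Drug B
Stage III: Drug A 295/560 = 52.7%, Drug B 499/822 = 60.7% → Drug B
Stage I: Drug A 1024/1642 = 62.4%, Drug B 37/51 = 72.5% → Drug B
Overall: Drug A 1577/2722 = 57.9%, Drug B 1330/2422 = 54.9% → Drug A
(Drug B wins every disease group but Drug A wins overall — Drug B's patients skew toward the low-rate stage IV group.)

Drug A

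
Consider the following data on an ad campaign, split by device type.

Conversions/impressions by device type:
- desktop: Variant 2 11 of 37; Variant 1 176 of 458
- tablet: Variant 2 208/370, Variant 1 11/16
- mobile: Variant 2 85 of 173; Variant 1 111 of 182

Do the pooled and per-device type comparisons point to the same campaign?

Desktop: Variant 2 11/37 = 29.7%, Variant 1 176/458 = 38.4% → Variant 1
Tablet: Variant 2 208/370 = 56.2%, Variant 1 11/16 = 68.8% → Variant 1
Mobile: Variant 2 85/173 = 49.1%, Variant 1 111/182 = 61.0% → Variant 1
Overall: Variant 2 304/580 = 52.4%, Variant 1 298/656 = 45.4% → Variant 2
Variant 1 wins each device group but Variant 2 wins overall — the comparison reverses. Variant 1's impressions skew toward desktop, which has a lower base rate.

No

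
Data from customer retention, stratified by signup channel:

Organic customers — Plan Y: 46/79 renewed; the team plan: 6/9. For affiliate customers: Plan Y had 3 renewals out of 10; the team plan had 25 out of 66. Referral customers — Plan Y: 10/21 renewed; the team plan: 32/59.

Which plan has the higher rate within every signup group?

Organic: Plan Y 46/79 = 58.2%, the team plan 6/9 = 66.7% → the team plan
Affiliate: Plan Y 3/10 = 30.0%, the team plan 25/66 = 37.9% → the team plan
Referral: Plan Y 10/21 = 47.6%, the team plan 32/59 = 54.2% → the team plan
The team plan has the higher rate in all 3 groups.

the team plan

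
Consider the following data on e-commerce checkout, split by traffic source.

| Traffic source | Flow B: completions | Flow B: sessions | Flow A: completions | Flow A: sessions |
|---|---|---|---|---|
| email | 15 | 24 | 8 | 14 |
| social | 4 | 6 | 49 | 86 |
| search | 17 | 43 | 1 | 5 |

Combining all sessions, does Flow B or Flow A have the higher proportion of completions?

Email: Flow B 15/24 = 62.5%, Flow A 8/14 = 57.1% → Flow B
Social: Flow B 4/6 = 66.7%, Flow A 49/86 = 57.0% → Flow B
Search: Flow B 17/43 = 39.5%, Flow A 1/5 = 20.0% → Flow B
Overall: Flow B 36/73 = 49.3%, Flow A 58/105 = 55.2% → Flow A
(Flow B wins every traffic group but Flow A wins overall — Flow B's sessions skew toward the low-rate search group.)

Flow A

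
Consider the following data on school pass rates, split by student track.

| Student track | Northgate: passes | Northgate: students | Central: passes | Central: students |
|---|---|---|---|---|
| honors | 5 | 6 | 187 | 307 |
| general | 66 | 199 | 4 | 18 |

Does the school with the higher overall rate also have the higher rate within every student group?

Honors: Northgate 5/6 = 83.3%, Central 187/307 = 60.9% → Northgate
General: Northgate 66/199 = 33.2%, Central 4/18 = 22.2% → Northgate
Overall: Northgate 71/205 = 34.6%, Central 191/325 = 58.8% → Central
Northgate wins each student group but Central wins overall — the comparison reverses. Northgate's students skew toward general, which has a lower base rate.

No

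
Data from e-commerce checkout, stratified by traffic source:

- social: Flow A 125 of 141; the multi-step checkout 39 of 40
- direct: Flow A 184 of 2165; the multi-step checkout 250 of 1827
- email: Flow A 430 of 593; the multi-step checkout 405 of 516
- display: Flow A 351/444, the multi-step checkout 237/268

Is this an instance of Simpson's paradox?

No

Social: Flow A 125/141 = 88.7%, the multi-step checkout 39/40 = 97.5% → the multi-step checkout
Direct: Flow A 184/2165 = 8.5%, the multi-step checkout 250/1827 = 13.7% → the multi-step checkout
Email: Flow A 430/593 = 72.5%, the multi-step checkout 405/516 = 78.5% → the multi-step checkout
Display: Flow A 351/444 = 79.1%, the multi-step checkout 237/268 = 88.4% → the multi-step checkout
Overall: Flow A 1090/3343 = 32.6%, the multi-step checkout 931/2651 = 35.1% → the multi-step checkout
The multi-step checkout wins overall and in every traffic group — no reversal.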